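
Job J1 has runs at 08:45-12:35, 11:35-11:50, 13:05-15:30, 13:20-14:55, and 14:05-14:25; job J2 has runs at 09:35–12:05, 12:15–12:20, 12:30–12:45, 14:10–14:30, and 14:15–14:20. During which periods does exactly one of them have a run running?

08:45–09:35, 12:05–12:15, 12:20–12:30, 12:35–12:45, 13:05–14:10, 14:30–15:30

Merge the first list: 08:45–12:35, 13:05–15:30.
Merge the second list: 09:35–12:05, 12:15–12:20, 12:30–12:45, 14:10–14:30.
A but not B: 08:45–09:35, 12:05–12:15, 12:20–12:30, 13:05–14:10, 14:30–15:30.
B but not A: 12:35–12:45.
Combining gives A △ B.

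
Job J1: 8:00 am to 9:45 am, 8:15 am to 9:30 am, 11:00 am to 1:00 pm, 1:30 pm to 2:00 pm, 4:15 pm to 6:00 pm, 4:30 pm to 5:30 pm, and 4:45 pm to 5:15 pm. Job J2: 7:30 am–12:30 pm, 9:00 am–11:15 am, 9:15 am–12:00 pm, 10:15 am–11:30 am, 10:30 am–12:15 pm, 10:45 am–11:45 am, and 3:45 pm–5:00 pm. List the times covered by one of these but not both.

7:30 am–8:00 am, 9:45 am–11:00 am, 12:30 pm–1:00 pm, 1:30 pm–2:00 pm, 3:45 pm–4:15 pm, 5:00 pm–6:00 pm

A, merged: 8:00 am–9:45 am, 11:00 am–1:00 pm, 1:30 pm–2:00 pm, 4:15 pm–6:00 pm.
B, merged: 7:30 am–12:30 pm, 3:45 pm–5:00 pm.
A but not B: 12:30 pm–1:00 pm, 1:30 pm–2:00 pm, 5:00 pm–6:00 pm.
B but not A: 7:30 am–8:00 am, 9:45 am–11:00 am, 3:45 pm–4:15 pm.
Combining gives A △ B.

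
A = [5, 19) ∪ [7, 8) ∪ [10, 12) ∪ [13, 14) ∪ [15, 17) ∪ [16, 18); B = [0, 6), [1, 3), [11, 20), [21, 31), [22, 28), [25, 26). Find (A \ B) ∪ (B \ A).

[0, 5) ∪ [6, 11) ∪ [19, 20) ∪ [21, 31)

First set merges to [5, 19).
Second set merges to [0, 6), [11, 20), [21, 31).
A \ B = [6, 11).
B \ A = [0, 5), [19, 20), [21, 31).
Union of the two gives the symmetric difference.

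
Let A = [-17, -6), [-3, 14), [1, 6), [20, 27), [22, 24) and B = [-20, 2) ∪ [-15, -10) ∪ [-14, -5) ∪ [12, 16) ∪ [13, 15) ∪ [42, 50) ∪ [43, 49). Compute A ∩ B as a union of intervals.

[-17, -6) ∪ [-3, 2) ∪ [12, 14)

Merge the first list: [-17, -6), [-3, 14), [20, 27).
Merge the second list: [-20, 2), [12, 16), [42, 50).
[-17, -6) ∩ B → [-17, -6).
[-3, 14) ∩ B → [-3, 2), [12, 14).
[20, 27) meets no B interval.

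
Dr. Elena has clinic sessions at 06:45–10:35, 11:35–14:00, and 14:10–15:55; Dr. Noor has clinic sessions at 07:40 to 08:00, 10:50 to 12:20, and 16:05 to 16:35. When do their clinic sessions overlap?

06:45-10:35 ∩ B → 07:40-08:00.
11:35-14:00 ∩ B → 11:35-12:20.
14:10-15:55 meets no B interval.

07:40-08:00, 11:35-12:20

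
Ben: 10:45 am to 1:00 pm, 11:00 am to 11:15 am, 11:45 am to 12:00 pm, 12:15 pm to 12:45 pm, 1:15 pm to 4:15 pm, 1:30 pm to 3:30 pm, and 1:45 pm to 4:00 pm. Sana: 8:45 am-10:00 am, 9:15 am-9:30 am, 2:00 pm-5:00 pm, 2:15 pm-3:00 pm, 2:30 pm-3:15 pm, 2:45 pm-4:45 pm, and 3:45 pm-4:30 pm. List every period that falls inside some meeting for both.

2:00 pm–4:15 pm

Merge the first list: 10:45 am–1:00 pm, 1:15 pm–4:15 pm.
Merge the second list: 8:45 am–10:00 am, 2:00 pm–5:00 pm.
10:45 am–1:00 pm meets no B interval.
1:15 pm–4:15 pm ∩ B → 2:00 pm–4:15 pm.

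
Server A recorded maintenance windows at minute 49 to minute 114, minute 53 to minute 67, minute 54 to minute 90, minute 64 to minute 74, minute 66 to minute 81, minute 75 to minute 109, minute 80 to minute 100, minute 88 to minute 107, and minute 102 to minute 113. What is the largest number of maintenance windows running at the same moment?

5

Sweep endpoints in order; track running count of active intervals.
Peak of 5 reached at minute 66.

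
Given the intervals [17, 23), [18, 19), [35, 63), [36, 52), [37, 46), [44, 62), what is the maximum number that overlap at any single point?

4

Sweep endpoints in order; track running count of active intervals.
Peak of 4 reached at 44.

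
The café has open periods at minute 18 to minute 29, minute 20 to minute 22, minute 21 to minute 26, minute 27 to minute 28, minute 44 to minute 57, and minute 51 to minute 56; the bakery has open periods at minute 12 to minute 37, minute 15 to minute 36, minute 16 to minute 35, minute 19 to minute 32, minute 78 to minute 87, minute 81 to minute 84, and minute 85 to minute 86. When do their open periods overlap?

A, merged: minute 18 to minute 29, minute 44 to minute 57.
B, merged: minute 12 to minute 37, minute 78 to minute 87.
minute 18 to minute 29 meets the second set on minute 18 to minute 29.
minute 44 to minute 57: no overlap with the second set.

minute 18 to minute 29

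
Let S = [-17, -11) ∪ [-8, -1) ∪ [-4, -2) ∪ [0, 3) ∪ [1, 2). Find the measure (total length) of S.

16

Merged: [-17, -11), [-8, -1), [0, 3).
Lengths: 6 + 7 + 3 = 16.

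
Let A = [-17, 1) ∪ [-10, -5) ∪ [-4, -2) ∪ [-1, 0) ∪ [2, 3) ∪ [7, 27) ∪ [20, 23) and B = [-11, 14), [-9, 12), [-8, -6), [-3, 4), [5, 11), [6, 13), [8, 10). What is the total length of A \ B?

19

A, merged: [-17, 1), [2, 3), [7, 27).
B, merged: [-11, 14).
A \ B = [-17, -11), [14, 27).
Total: 6 + 13 = 19.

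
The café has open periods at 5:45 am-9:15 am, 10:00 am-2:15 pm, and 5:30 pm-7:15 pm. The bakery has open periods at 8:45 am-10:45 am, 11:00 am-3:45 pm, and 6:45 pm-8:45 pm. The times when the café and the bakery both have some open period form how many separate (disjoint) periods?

A ∩ B = 8:45 am–9:15 am, 10:00 am–10:45 am, 11:00 am–2:15 pm, 6:45 pm–7:15 pm.
That is 4 disjoint pieces.

4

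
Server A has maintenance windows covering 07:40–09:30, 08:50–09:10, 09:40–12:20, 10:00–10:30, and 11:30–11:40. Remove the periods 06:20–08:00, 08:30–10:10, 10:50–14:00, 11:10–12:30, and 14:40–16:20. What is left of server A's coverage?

08:00-08:30, 10:10-10:50

A, merged: 07:40-09:30, 09:40-12:20.
B, merged: 06:20-08:00, 08:30-10:10, 10:50-14:00, 14:40-16:20.
07:40-09:30 with B removed leaves 08:00-08:30.
09:40-12:20 with B removed leaves 10:10-10:50.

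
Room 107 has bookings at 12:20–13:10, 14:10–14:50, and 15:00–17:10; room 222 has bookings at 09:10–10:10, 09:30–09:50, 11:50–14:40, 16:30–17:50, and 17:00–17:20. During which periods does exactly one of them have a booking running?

Merge the second list: 09:10-10:10, 11:50-14:40, 16:30-17:50.
Only in the first: 14:40-14:50, 15:00-16:30.
Only in the second: 09:10-10:10, 11:50-12:20, 13:10-14:10, 17:10-17:50.
Together these are the periods covered by exactly one.

09:10-10:10, 11:50-12:20, 13:10-14:10, 14:40-14:50, 15:00-16:30, 17:10-17:50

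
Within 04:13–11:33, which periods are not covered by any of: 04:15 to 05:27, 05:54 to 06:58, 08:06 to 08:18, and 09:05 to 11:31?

04:13–04:15, 05:27–05:54, 06:58–08:06, 08:18–09:05, 11:31–11:33

The merged coverage is 04:15–05:27, 05:54–06:58, 08:06–08:18, 09:05–11:31.
Complement within 04:13–11:33: 04:13–04:15, 05:27–05:54, 06:58–08:06, 08:18–09:05, 11:31–11:33.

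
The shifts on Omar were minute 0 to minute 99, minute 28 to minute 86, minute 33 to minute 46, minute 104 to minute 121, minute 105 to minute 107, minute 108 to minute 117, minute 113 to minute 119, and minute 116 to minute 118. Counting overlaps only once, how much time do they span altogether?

Merged: minute 0 to minute 99, minute 104 to minute 121.
Lengths: 99 minutes + 17 minutes = 116 minutes.

116 minutes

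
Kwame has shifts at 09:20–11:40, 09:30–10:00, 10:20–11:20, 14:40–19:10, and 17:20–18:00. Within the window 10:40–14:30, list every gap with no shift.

11:40–14:30

Covered (merged): 09:20–11:40, 14:40–19:10.
Uncovered inside 10:40–14:30: 11:40–14:30.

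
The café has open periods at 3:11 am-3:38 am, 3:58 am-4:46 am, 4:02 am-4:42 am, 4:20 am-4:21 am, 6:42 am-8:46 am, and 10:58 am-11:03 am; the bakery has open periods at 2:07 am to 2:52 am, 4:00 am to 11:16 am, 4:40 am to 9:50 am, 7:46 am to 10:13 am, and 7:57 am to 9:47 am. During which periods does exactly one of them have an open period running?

Merge the first list: 3:11 am–3:38 am, 3:58 am–4:46 am, 6:42 am–8:46 am, 10:58 am–11:03 am.
Merge the second list: 2:07 am–2:52 am, 4:00 am–11:16 am.
A but not B: 3:11 am–3:38 am, 3:58 am–4:00 am.
B but not A: 2:07 am–2:52 am, 4:46 am–6:42 am, 8:46 am–10:58 am, 11:03 am–11:16 am.
Combining gives A △ B.

2:07 am–2:52 am, 3:11 am–3:38 am, 3:58 am–4:00 am, 4:46 am–6:42 am, 8:46 am–10:58 am, 11:03 am–11:16 am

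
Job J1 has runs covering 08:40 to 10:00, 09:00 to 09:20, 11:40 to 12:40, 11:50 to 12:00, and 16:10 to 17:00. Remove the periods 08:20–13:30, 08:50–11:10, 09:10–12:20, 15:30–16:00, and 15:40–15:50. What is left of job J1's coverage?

16:10–17:00

Merge the first list: 08:40–10:00, 11:40–12:40, 16:10–17:00.
Merge the second list: 08:20–13:30, 15:30–16:00.
08:40–10:00: entirely removed.
11:40–12:40: entirely removed.
16:10–17:00: nothing removed.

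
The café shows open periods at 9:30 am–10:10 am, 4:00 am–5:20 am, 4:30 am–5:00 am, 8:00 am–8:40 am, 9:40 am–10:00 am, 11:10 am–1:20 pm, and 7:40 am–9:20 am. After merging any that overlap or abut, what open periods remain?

4:00 am-5:20 am, 7:40 am-9:20 am, 9:30 am-10:10 am, 11:10 am-1:20 pm

Sort by start: 4:00 am-5:20 am, 4:30 am-5:00 am, 7:40 am-9:20 am, 8:00 am-8:40 am, 9:30 am-10:10 am, 9:40 am-10:00 am, 11:10 am-1:20 pm.
4:30 am-5:00 am overlaps/touches 4:00 am-5:20 am → extend to 4:00 am-5:20 am.
7:40 am-9:20 am is disjoint → start new block.
8:00 am-8:40 am overlaps/touches 7:40 am-9:20 am → extend to 7:40 am-9:20 am.
9:30 am-10:10 am is disjoint → start new block.
9:40 am-10:00 am overlaps/touches 9:30 am-10:10 am → extend to 9:30 am-10:10 am.
11:10 am-1:20 pm is disjoint → start new block.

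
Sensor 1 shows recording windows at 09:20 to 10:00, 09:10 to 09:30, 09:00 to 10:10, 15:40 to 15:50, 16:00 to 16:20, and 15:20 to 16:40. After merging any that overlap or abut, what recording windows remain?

09:00–10:10, 15:20–16:40

Sort by start: 09:00–10:10, 09:10–09:30, 09:20–10:00, 15:20–16:40, 15:40–15:50, 16:00–16:20.
09:10–09:30 overlaps/touches 09:00–10:10 → extend to 09:00–10:10.
09:20–10:00 overlaps/touches 09:00–10:10 → extend to 09:00–10:10.
15:20–16:40 is disjoint → start new block.
15:40–15:50 overlaps/touches 15:20–16:40 → extend to 15:20–16:40.
16:00–16:20 overlaps/touches 15:20–16:40 → extend to 15:20–16:40.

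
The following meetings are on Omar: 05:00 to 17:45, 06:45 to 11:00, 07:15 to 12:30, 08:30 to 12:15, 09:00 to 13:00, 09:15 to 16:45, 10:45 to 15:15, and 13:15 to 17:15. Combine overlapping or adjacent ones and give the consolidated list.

05:00–17:45

06:45–11:00 overlaps/touches 05:00–17:45 → extend to 05:00–17:45.
07:15–12:30 overlaps/touches 05:00–17:45 → extend to 05:00–17:45.
08:30–12:15 overlaps/touches 05:00–17:45 → extend to 05:00–17:45.
09:00–13:00 overlaps/touches 05:00–17:45 → extend to 05:00–17:45.
09:15–16:45 overlaps/touches 05:00–17:45 → extend to 05:00–17:45.
10:45–15:15 overlaps/touches 05:00–17:45 → extend to 05:00–17:45.
13:15–17:15 overlaps/touches 05:00–17:45 → extend to 05:00–17:45.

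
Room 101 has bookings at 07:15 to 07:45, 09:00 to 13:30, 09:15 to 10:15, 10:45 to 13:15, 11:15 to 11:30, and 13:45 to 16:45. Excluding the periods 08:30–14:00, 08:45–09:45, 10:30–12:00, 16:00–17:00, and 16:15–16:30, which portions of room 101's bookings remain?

Merge the first list: 07:15–07:45, 09:00–13:30, 13:45–16:45.
Merge the second list: 08:30–14:00, 16:00–17:00.
07:15–07:45 is untouched.
09:00–13:30 lies entirely inside B → drops out.
13:45–16:45 with B removed leaves 14:00–16:00.

07:15–07:45, 14:00–16:00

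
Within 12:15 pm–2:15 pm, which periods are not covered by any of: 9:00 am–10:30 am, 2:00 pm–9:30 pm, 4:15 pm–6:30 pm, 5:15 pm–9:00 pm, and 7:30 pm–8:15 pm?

After merging, the occupied span is 9:00 am–10:30 am, 2:00 pm–9:30 pm.
Complement within 12:15 pm–2:15 pm: 12:15 pm–2:00 pm.

12:15 pm–2:00 pm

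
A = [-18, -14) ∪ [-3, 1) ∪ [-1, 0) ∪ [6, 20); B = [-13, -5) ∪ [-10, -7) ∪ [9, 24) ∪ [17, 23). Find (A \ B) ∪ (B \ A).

[-18, -14) ∪ [-13, -5) ∪ [-3, 1) ∪ [6, 9) ∪ [20, 24)

First set merges to [-18, -14), [-3, 1), [6, 20).
Second set merges to [-13, -5), [9, 24).
A but not B: [-18, -14), [-3, 1), [6, 9).
B but not A: [-13, -5), [20, 24).
Combining gives A △ B.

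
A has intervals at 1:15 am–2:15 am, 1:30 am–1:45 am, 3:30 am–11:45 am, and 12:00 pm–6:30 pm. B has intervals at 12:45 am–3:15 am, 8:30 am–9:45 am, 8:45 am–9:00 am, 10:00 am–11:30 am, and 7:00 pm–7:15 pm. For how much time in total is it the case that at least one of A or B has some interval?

Merge the first list: 1:15 am–2:15 am, 3:30 am–11:45 am, 12:00 pm–6:30 pm.
Merge the second list: 12:45 am–3:15 am, 8:30 am–9:45 am, 10:00 am–11:30 am, 7:00 pm–7:15 pm.
A ∪ B = 12:45 am–3:15 am, 3:30 am–11:45 am, 12:00 pm–6:30 pm, 7:00 pm–7:15 pm.
Total: 2 h 30 min + 8 h 15 min + 6 h 30 min + 15 min = 17 h 30 min.

17 h 30 min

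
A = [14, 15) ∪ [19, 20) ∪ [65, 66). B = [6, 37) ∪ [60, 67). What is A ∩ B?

[14, 15) ∪ [19, 20) ∪ [65, 66)

[14, 15) ∩ B → [14, 15).
[19, 20) ∩ B → [19, 20).
[65, 66) ∩ B → [65, 66).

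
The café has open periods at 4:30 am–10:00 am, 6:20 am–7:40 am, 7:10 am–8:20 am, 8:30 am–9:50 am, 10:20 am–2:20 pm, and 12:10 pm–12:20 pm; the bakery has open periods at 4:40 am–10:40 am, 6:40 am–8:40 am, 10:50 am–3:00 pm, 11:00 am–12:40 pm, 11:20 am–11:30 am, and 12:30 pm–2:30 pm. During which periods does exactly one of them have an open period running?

4:30 am–4:40 am, 10:00 am–10:20 am, 10:40 am–10:50 am, 2:20 pm–3:00 pm

First set merges to 4:30 am–10:00 am, 10:20 am–2:20 pm.
Second set merges to 4:40 am–10:40 am, 10:50 am–3:00 pm.
Only in the first: 4:30 am–4:40 am, 10:40 am–10:50 am.
Only in the second: 10:00 am–10:20 am, 2:20 pm–3:00 pm.
Together these are the periods covered by exactly one.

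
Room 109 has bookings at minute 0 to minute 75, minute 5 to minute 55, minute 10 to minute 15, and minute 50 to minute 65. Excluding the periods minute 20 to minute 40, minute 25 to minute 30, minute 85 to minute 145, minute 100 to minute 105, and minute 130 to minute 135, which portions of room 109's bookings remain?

minute 0 to minute 20, minute 40 to minute 75

First set merges to minute 0 to minute 75.
Second set merges to minute 20 to minute 40, minute 85 to minute 145.
minute 0 to minute 75 \ B = minute 0 to minute 20, minute 40 to minute 75.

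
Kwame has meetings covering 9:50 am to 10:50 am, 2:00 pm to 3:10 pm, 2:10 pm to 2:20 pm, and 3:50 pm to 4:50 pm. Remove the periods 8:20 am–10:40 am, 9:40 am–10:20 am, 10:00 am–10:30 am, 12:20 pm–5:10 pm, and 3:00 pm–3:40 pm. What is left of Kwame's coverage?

First set merges to 9:50 am–10:50 am, 2:00 pm–3:10 pm, 3:50 pm–4:50 pm.
Second set merges to 8:20 am–10:40 am, 12:20 pm–5:10 pm.
9:50 am–10:50 am \ B = 10:40 am–10:50 am.
2:00 pm–3:10 pm: entirely removed.
3:50 pm–4:50 pm: entirely removed.

10:40 am–10:50 am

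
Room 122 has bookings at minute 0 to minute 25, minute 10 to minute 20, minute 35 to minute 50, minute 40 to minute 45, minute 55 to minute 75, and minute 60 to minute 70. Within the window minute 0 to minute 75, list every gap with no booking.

minute 25 to minute 35, minute 50 to minute 55

After merging, the occupied span is minute 0 to minute 25, minute 35 to minute 50, minute 55 to minute 75.
Complement within minute 0 to minute 75: minute 25 to minute 35, minute 50 to minute 55.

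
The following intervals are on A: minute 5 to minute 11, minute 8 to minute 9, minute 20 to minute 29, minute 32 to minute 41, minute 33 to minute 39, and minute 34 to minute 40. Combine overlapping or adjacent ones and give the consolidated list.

minute 8 to minute 9 overlaps/touches minute 5 to minute 11 → extend to minute 5 to minute 11.
minute 20 to minute 29 is disjoint → start new block.
minute 32 to minute 41 is disjoint → start new block.
minute 33 to minute 39 overlaps/touches minute 32 to minute 41 → extend to minute 32 to minute 41.
minute 34 to minute 40 overlaps/touches minute 32 to minute 41 → extend to minute 32 to minute 41.

minute 5 to minute 11, minute 20 to minute 29, minute 32 to minute 41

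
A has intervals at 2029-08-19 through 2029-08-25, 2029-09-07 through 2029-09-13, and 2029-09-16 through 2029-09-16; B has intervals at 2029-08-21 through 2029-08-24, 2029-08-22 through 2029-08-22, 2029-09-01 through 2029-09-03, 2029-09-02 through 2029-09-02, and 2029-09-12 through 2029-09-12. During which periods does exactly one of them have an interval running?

2029-08-19 through 2029-08-20, 2029-08-25 through 2029-08-25, 2029-09-01 through 2029-09-03, 2029-09-07 through 2029-09-11, 2029-09-13 through 2029-09-13, 2029-09-16 through 2029-09-16

Merge the second list: 2029-08-21 through 2029-08-24, 2029-09-01 through 2029-09-03, 2029-09-12 through 2029-09-12.
A \ B = 2029-08-19 through 2029-08-20, 2029-08-25 through 2029-08-25, 2029-09-07 through 2029-09-11, 2029-09-13 through 2029-09-13, 2029-09-16 through 2029-09-16.
B \ A = 2029-09-01 through 2029-09-03.
Union of the two gives the symmetric difference.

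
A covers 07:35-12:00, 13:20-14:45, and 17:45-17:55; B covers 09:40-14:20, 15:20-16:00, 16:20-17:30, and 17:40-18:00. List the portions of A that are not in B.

07:35–12:00 with B removed leaves 07:35–09:40.
13:20–14:45 with B removed leaves 14:20–14:45.
17:45–17:55 lies entirely inside B → drops out.

07:35–09:40, 14:20–14:45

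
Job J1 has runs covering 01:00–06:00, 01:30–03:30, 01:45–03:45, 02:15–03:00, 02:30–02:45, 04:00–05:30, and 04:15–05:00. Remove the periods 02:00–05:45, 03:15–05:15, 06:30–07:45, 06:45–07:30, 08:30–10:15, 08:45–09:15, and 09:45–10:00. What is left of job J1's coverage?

Merge the first list: 01:00–06:00.
Merge the second list: 02:00–05:45, 06:30–07:45, 08:30–10:15.
01:00–06:00 minus B → 01:00–02:00, 05:45–06:00.

01:00–02:00, 05:45–06:00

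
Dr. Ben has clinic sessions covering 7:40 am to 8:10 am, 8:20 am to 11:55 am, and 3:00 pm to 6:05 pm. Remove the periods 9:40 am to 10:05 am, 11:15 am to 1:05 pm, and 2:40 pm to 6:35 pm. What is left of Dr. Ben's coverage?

7:40 am–8:10 am, 8:20 am–9:40 am, 10:05 am–11:15 am

7:40 am–8:10 am is untouched.
8:20 am–11:55 am with B removed leaves 8:20 am–9:40 am, 10:05 am–11:15 am.
3:00 pm–6:05 pm lies entirely inside B → drops out.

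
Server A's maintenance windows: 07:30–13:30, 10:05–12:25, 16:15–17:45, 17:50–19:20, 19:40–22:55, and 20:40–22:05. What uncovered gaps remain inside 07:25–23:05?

After merging, the occupied span is 07:30–13:30, 16:15–17:45, 17:50–19:20, 19:40–22:55.
Gaps within 07:25–23:05: 07:25–07:30, 13:30–16:15, 17:45–17:50, 19:20–19:40, 22:55–23:05.

07:25–07:30, 13:30–16:15, 17:45–17:50, 19:20–19:40, 22:55–23:05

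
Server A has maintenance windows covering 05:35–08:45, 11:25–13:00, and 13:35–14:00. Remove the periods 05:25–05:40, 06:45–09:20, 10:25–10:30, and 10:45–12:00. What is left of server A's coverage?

05:40–06:45, 12:00–13:00, 13:35–14:00

05:35–08:45 with B removed leaves 05:40–06:45.
11:25–13:00 with B removed leaves 12:00–13:00.
13:35–14:00 is untouched.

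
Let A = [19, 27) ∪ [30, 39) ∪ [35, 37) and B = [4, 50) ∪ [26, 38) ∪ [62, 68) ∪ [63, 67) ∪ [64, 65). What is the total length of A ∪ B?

52

Merge the first list: [19, 27), [30, 39).
Merge the second list: [4, 50), [62, 68).
A ∪ B = [4, 50), [62, 68).
Total: 46 + 6 = 52.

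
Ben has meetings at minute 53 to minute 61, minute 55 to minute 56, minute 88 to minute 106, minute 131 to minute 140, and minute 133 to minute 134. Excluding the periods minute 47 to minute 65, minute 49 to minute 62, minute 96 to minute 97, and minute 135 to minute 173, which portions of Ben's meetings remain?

minute 88 to minute 96, minute 97 to minute 106, minute 131 to minute 135

First set merges to minute 53 to minute 61, minute 88 to minute 106, minute 131 to minute 140.
Second set merges to minute 47 to minute 65, minute 96 to minute 97, minute 135 to minute 173.
minute 53 to minute 61: entirely removed.
minute 88 to minute 106 \ B = minute 88 to minute 96, minute 97 to minute 106.
minute 131 to minute 140 \ B = minute 131 to minute 135.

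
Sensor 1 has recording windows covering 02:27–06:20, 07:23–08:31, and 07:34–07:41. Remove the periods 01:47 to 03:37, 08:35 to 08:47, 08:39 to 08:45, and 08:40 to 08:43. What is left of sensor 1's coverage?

03:37–06:20, 07:23–08:31

A, merged: 02:27–06:20, 07:23–08:31.
B, merged: 01:47–03:37, 08:35–08:47.
02:27–06:20 minus B → 03:37–06:20.
07:23–08:31: no B overlap → unchanged.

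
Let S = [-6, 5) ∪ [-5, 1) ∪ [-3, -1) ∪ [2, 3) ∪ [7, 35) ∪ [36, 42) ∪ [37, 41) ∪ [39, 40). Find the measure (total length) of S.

45

Merged: [-6, 5), [7, 35), [36, 42).
Lengths: 11 + 28 + 6 = 45.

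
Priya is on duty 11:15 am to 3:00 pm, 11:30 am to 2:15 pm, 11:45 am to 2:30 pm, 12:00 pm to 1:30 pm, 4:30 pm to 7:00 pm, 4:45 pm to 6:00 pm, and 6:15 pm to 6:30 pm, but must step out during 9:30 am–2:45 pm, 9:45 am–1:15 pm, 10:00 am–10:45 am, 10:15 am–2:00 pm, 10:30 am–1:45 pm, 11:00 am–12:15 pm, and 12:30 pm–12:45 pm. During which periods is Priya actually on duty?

2:45 pm-3:00 pm, 4:30 pm-7:00 pm

First set merges to 11:15 am-3:00 pm, 4:30 pm-7:00 pm.
Second set merges to 9:30 am-2:45 pm.
11:15 am-3:00 pm with B removed leaves 2:45 pm-3:00 pm.
4:30 pm-7:00 pm is untouched.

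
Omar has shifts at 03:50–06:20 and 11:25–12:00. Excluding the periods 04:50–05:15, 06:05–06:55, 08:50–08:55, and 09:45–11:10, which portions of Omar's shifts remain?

03:50–04:50, 05:15–06:05, 11:25–12:00

03:50–06:20 minus B → 03:50–04:50, 05:15–06:05.
11:25–12:00: no B overlap → unchanged.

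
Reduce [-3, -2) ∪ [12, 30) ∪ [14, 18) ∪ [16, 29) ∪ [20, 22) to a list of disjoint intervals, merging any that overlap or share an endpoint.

[-3, -2) ∪ [12, 30)

[12, 30) is disjoint → start new block.
[14, 18) overlaps/touches [12, 30) → extend to [12, 30).
[16, 29) overlaps/touches [12, 30) → extend to [12, 30).
[20, 22) overlaps/touches [12, 30) → extend to [12, 30).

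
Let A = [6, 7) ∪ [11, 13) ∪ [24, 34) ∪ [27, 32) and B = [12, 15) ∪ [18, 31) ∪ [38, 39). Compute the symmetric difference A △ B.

First set merges to [6, 7), [11, 13), [24, 34).
Only in the first: [6, 7), [11, 12), [31, 34).
Only in the second: [13, 15), [18, 24), [38, 39).
Together these are the periods covered by exactly one.

[6, 7) ∪ [11, 12) ∪ [13, 15) ∪ [18, 24) ∪ [31, 34) ∪ [38, 39)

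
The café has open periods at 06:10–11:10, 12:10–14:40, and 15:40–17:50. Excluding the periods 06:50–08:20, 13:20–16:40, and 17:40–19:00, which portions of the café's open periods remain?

06:10–11:10 minus B → 06:10–06:50, 08:20–11:10.
12:10–14:40 minus B → 12:10–13:20.
15:40–17:50 minus B → 16:40–17:40.

06:10–06:50, 08:20–11:10, 12:10–13:20, 16:40–17:40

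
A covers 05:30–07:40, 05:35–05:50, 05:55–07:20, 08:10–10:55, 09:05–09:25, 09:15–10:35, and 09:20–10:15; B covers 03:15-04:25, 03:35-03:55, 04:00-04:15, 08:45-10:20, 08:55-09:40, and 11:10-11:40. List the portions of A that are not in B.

05:30–07:40, 08:10–08:45, 10:20–10:55

A, merged: 05:30–07:40, 08:10–10:55.
B, merged: 03:15–04:25, 08:45–10:20, 11:10–11:40.
05:30–07:40: nothing removed.
08:10–10:55 \ B = 08:10–08:45, 10:20–10:55.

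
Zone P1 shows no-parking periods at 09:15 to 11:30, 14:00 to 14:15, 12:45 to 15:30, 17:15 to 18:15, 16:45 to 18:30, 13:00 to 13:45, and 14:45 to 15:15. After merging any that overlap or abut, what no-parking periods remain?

09:15-11:30, 12:45-15:30, 16:45-18:30

Sort by start: 09:15-11:30, 12:45-15:30, 13:00-13:45, 14:00-14:15, 14:45-15:15, 16:45-18:30, 17:15-18:15.
12:45-15:30 is disjoint → start new block.
13:00-13:45 overlaps/touches 12:45-15:30 → extend to 12:45-15:30.
14:00-14:15 overlaps/touches 12:45-15:30 → extend to 12:45-15:30.
14:45-15:15 overlaps/touches 12:45-15:30 → extend to 12:45-15:30.
16:45-18:30 is disjoint → start new block.
17:15-18:15 overlaps/touches 16:45-18:30 → extend to 16:45-18:30.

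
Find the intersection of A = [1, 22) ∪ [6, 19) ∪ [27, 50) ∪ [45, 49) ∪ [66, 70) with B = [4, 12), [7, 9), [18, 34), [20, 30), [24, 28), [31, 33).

[4, 12) ∪ [18, 22) ∪ [27, 34)

Merge the first list: [1, 22), [27, 50), [66, 70).
Merge the second list: [4, 12), [18, 34).
[1, 22) meets the second set on [4, 12), [18, 22).
[27, 50) meets the second set on [27, 34).
[66, 70): no overlap with the second set.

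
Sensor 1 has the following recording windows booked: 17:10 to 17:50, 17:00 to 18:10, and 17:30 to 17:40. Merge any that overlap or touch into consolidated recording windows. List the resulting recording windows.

Sort by start: 17:00–18:10, 17:10–17:50, 17:30–17:40.
17:10–17:50 overlaps/touches 17:00–18:10 → extend to 17:00–18:10.
17:30–17:40 overlaps/touches 17:00–18:10 → extend to 17:00–18:10.

17:00–18:10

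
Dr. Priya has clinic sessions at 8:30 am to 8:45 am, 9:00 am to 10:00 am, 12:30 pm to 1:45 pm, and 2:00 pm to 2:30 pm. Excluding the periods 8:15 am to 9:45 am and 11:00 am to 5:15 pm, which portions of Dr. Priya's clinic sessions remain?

9:45 am–10:00 am

8:30 am–8:45 am lies entirely inside B → drops out.
9:00 am–10:00 am with B removed leaves 9:45 am–10:00 am.
12:30 pm–1:45 pm lies entirely inside B → drops out.
2:00 pm–2:30 pm lies entirely inside B → drops out.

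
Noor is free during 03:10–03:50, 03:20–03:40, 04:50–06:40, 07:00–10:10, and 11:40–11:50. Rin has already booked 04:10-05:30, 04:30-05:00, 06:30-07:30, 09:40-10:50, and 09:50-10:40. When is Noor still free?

03:10–03:50, 05:30–06:30, 07:30–09:40, 11:40–11:50

A, merged: 03:10–03:50, 04:50–06:40, 07:00–10:10, 11:40–11:50.
B, merged: 04:10–05:30, 06:30–07:30, 09:40–10:50.
03:10–03:50: no B overlap → unchanged.
04:50–06:40 minus B → 05:30–06:30.
07:00–10:10 minus B → 07:30–09:40.
11:40–11:50: no B overlap → unchanged.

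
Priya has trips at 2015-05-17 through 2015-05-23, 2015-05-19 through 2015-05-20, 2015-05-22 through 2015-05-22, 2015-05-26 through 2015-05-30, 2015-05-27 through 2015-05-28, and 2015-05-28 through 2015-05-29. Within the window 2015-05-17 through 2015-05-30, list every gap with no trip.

Covered (merged): 2015-05-17 through 2015-05-23, 2015-05-26 through 2015-05-30.
Uncovered inside 2015-05-17 through 2015-05-30: 2015-05-24 through 2015-05-25.

2015-05-24 through 2015-05-25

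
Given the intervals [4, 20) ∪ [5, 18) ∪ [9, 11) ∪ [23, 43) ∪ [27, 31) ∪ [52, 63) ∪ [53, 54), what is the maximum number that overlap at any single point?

Sweep endpoints in order; track running count of active intervals.
Peak of 3 reached at 9.

3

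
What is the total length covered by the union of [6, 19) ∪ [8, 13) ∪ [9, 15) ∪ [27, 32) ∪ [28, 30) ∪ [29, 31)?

18

Merged: [6, 19), [27, 32).
Lengths: 13 + 5 = 18.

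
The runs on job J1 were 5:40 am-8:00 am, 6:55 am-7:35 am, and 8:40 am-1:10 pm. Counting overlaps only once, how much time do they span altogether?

6 h 50 min

Merged: 5:40 am–8:00 am, 8:40 am–1:10 pm.
Lengths: 2 h 20 min + 4 h 30 min = 6 h 50 min.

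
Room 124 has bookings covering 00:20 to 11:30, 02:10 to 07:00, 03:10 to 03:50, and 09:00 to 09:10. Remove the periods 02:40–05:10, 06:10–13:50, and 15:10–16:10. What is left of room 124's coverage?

00:20–02:40, 05:10–06:10

A, merged: 00:20–11:30.
00:20–11:30 minus B → 00:20–02:40, 05:10–06:10.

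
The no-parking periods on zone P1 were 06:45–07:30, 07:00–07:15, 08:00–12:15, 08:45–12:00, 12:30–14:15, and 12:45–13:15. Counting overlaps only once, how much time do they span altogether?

Merged: 06:45–07:30, 08:00–12:15, 12:30–14:15.
Lengths: 45 min + 4 h 15 min + 1 h 45 min = 6 h 45 min.

6 h 45 min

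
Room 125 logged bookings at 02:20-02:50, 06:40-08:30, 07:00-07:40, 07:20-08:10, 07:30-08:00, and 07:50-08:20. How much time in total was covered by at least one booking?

2 h 20 min

Merged: 02:20–02:50, 06:40–08:30.
Lengths: 30 min + 1 h 50 min = 2 h 20 min.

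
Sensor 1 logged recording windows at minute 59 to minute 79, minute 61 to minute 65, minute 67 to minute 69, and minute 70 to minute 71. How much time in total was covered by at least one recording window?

20 minutes

Merged: minute 59 to minute 79.
Length: 20 minutes.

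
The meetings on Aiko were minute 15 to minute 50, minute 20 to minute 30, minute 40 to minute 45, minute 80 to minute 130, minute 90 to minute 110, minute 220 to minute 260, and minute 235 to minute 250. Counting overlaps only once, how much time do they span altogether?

125 minutes

Merged: minute 15 to minute 50, minute 80 to minute 130, minute 220 to minute 260.
Lengths: 35 minutes + 50 minutes + 40 minutes = 125 minutes.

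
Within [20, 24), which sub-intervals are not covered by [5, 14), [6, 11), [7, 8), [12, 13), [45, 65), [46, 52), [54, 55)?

[20, 24)

Covered (merged): [5, 14), [45, 65).
Gaps within [20, 24): [20, 24).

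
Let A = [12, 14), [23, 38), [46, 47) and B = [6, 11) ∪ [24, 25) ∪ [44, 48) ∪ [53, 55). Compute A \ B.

[12, 14) ∪ [23, 24) ∪ [25, 38)

[12, 14): no B overlap → unchanged.
[23, 38) minus B → [23, 24), [25, 38).
[46, 47): fully covered by B → removed.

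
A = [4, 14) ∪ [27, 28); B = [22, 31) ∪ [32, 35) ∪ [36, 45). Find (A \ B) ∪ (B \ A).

[4, 14) ∪ [22, 27) ∪ [28, 31) ∪ [32, 35) ∪ [36, 45)

A \ B = [4, 14).
B \ A = [22, 27), [28, 31), [32, 35), [36, 45).
Union of the two gives the symmetric difference.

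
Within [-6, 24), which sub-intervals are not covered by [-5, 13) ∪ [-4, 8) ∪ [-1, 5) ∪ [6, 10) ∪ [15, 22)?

[-6, -5) ∪ [13, 15) ∪ [22, 24)

Covered (merged): [-5, 13), [15, 22).
Gaps within [-6, 24): [-6, -5), [13, 15), [22, 24).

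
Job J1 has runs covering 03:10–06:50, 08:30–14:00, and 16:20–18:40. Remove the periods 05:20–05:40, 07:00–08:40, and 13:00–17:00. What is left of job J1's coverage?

03:10–06:50 with B removed leaves 03:10–05:20, 05:40–06:50.
08:30–14:00 with B removed leaves 08:40–13:00.
16:20–18:40 with B removed leaves 17:00–18:40.

03:10–05:20, 05:40–06:50, 08:40–13:00, 17:00–18:40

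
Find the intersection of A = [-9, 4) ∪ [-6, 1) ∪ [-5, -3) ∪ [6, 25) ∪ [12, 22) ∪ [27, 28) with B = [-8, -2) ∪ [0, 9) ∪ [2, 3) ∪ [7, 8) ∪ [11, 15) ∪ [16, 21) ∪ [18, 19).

[-8, -2) ∪ [0, 4) ∪ [6, 9) ∪ [11, 15) ∪ [16, 21)

First set merges to [-9, 4), [6, 25), [27, 28).
Second set merges to [-8, -2), [0, 9), [11, 15), [16, 21).
[-9, 4) meets the second set on [-8, -2), [0, 4).
[6, 25) meets the second set on [6, 9), [11, 15), [16, 21).
[27, 28): no overlap with the second set.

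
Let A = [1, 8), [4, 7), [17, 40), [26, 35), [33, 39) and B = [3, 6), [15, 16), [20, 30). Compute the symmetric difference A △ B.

[1, 3) ∪ [6, 8) ∪ [15, 16) ∪ [17, 20) ∪ [30, 40)

First set merges to [1, 8), [17, 40).
A but not B: [1, 3), [6, 8), [17, 20), [30, 40).
B but not A: [15, 16).
Combining gives A △ B.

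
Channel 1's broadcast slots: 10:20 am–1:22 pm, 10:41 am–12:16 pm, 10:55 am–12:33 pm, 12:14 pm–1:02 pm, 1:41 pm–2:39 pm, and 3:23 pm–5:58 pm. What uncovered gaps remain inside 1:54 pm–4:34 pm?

The merged coverage is 10:20 am–1:22 pm, 1:41 pm–2:39 pm, 3:23 pm–5:58 pm.
Gaps within 1:54 pm–4:34 pm: 2:39 pm–3:23 pm.

2:39 pm–3:23 pm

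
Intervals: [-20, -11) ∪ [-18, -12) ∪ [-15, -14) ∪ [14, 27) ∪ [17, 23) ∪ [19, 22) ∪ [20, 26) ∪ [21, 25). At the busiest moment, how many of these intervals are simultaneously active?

Walk the sorted start/end points keeping a running depth.
The depth first hits 5 at 21.

5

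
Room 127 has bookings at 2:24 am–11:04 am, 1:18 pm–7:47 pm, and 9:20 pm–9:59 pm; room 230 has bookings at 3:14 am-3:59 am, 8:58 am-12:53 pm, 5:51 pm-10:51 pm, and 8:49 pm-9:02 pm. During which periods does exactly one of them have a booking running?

Merge the second list: 3:14 am–3:59 am, 8:58 am–12:53 pm, 5:51 pm–10:51 pm.
A \ B = 2:24 am–3:14 am, 3:59 am–8:58 am, 1:18 pm–5:51 pm.
B \ A = 11:04 am–12:53 pm, 7:47 pm–9:20 pm, 9:59 pm–10:51 pm.
Union of the two gives the symmetric difference.

2:24 am–3:14 am, 3:59 am–8:58 am, 11:04 am–12:53 pm, 1:18 pm–5:51 pm, 7:47 pm–9:20 pm, 9:59 pm–10:51 pm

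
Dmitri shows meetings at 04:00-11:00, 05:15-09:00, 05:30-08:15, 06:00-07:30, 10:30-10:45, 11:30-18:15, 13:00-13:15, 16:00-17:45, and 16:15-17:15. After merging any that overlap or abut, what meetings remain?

05:15–09:00 overlaps/touches 04:00–11:00 → extend to 04:00–11:00.
05:30–08:15 overlaps/touches 04:00–11:00 → extend to 04:00–11:00.
06:00–07:30 overlaps/touches 04:00–11:00 → extend to 04:00–11:00.
10:30–10:45 overlaps/touches 04:00–11:00 → extend to 04:00–11:00.
11:30–18:15 is disjoint → start new block.
13:00–13:15 overlaps/touches 11:30–18:15 → extend to 11:30–18:15.
16:00–17:45 overlaps/touches 11:30–18:15 → extend to 11:30–18:15.
16:15–17:15 overlaps/touches 11:30–18:15 → extend to 11:30–18:15.

04:00–11:00, 11:30–18:15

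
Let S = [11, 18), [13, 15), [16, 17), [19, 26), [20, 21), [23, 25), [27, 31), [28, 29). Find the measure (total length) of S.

18

Merged: [11, 18), [19, 26), [27, 31).
Lengths: 7 + 7 + 4 = 18.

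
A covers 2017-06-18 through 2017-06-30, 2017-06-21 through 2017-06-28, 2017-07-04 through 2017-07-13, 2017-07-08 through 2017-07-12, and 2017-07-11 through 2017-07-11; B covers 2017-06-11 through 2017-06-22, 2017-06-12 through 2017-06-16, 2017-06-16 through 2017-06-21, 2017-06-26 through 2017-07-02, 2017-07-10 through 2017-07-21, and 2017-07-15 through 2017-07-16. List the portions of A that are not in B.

First set merges to 2017-06-18 through 2017-06-30, 2017-07-04 through 2017-07-13.
Second set merges to 2017-06-11 through 2017-06-22, 2017-06-26 through 2017-07-02, 2017-07-10 through 2017-07-21.
2017-06-18 through 2017-06-30 minus B → 2017-06-23 through 2017-06-25.
2017-07-04 through 2017-07-13 minus B → 2017-07-04 through 2017-07-09.

2017-06-23 through 2017-06-25, 2017-07-04 through 2017-07-09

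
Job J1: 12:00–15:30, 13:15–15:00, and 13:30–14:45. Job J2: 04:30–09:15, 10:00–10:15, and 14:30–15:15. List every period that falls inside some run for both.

First set merges to 12:00–15:30.
12:00–15:30 ∩ B → 14:30–15:15.

14:30–15:15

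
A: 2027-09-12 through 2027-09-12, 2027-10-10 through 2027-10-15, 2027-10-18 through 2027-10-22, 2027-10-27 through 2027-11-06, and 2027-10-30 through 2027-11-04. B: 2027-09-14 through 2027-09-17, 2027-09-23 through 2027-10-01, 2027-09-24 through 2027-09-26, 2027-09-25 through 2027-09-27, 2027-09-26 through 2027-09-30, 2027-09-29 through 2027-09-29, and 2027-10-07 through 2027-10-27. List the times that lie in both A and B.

2027-10-10 through 2027-10-15, 2027-10-18 through 2027-10-22, 2027-10-27 through 2027-10-27

A, merged: 2027-09-12 through 2027-09-12, 2027-10-10 through 2027-10-15, 2027-10-18 through 2027-10-22, 2027-10-27 through 2027-11-06.
B, merged: 2027-09-14 through 2027-09-17, 2027-09-23 through 2027-10-01, 2027-10-07 through 2027-10-27.
2027-09-12 through 2027-09-12 meets no B interval.
2027-10-10 through 2027-10-15 ∩ B → 2027-10-10 through 2027-10-15.
2027-10-18 through 2027-10-22 ∩ B → 2027-10-18 through 2027-10-22.
2027-10-27 through 2027-11-06 ∩ B → 2027-10-27 through 2027-10-27.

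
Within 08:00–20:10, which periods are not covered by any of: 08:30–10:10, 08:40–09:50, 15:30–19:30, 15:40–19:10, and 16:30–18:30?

After merging, the occupied span is 08:30–10:10, 15:30–19:30.
Gaps within 08:00–20:10: 08:00–08:30, 10:10–15:30, 19:30–20:10.

08:00–08:30, 10:10–15:30, 19:30–20:10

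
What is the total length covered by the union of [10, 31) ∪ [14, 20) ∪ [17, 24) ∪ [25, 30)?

21

Merged: [10, 31).
Length: 21.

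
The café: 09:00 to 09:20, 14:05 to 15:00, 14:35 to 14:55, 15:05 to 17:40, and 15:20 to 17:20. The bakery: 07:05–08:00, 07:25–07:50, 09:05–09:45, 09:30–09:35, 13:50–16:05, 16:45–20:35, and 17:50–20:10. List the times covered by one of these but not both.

Merge the first list: 09:00–09:20, 14:05–15:00, 15:05–17:40.
Merge the second list: 07:05–08:00, 09:05–09:45, 13:50–16:05, 16:45–20:35.
A but not B: 09:00–09:05, 16:05–16:45.
B but not A: 07:05–08:00, 09:20–09:45, 13:50–14:05, 15:00–15:05, 17:40–20:35.
Combining gives A △ B.

07:05–08:00, 09:00–09:05, 09:20–09:45, 13:50–14:05, 15:00–15:05, 16:05–16:45, 17:40–20:35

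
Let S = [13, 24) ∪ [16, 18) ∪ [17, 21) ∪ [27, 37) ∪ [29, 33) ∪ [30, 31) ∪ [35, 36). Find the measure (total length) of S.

21

Merged: [13, 24), [27, 37).
Lengths: 11 + 10 = 21.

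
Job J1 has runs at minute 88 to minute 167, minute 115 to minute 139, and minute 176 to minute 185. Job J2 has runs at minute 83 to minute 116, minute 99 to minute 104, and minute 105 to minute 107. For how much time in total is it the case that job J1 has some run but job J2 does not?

60 minutes

First set merges to minute 88 to minute 167, minute 176 to minute 185.
Second set merges to minute 83 to minute 116.
A \ B = minute 116 to minute 167, minute 176 to minute 185.
Total: 51 minutes + 9 minutes = 60 minutes.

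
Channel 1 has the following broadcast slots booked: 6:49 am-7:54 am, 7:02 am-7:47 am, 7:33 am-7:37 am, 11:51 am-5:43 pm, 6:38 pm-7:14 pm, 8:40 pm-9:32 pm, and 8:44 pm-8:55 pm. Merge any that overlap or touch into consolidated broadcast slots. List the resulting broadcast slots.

7:02 am-7:47 am overlaps/touches 6:49 am-7:54 am → extend to 6:49 am-7:54 am.
7:33 am-7:37 am overlaps/touches 6:49 am-7:54 am → extend to 6:49 am-7:54 am.
11:51 am-5:43 pm is disjoint → start new block.
6:38 pm-7:14 pm is disjoint → start new block.
8:40 pm-9:32 pm is disjoint → start new block.
8:44 pm-8:55 pm overlaps/touches 8:40 pm-9:32 pm → extend to 8:40 pm-9:32 pm.

6:49 am-7:54 am, 11:51 am-5:43 pm, 6:38 pm-7:14 pm, 8:40 pm-9:32 pm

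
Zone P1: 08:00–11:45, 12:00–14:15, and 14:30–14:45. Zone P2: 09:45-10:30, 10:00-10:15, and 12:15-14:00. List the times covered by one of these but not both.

08:00–09:45, 10:30–11:45, 12:00–12:15, 14:00–14:15, 14:30–14:45

B, merged: 09:45–10:30, 12:15–14:00.
Only in the first: 08:00–09:45, 10:30–11:45, 12:00–12:15, 14:00–14:15, 14:30–14:45.
Only in the second: none.
Together these are the periods covered by exactly one.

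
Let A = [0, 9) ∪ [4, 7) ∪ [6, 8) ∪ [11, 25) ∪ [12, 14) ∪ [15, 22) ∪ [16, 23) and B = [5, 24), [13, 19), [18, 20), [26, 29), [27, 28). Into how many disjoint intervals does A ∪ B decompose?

2

A, merged: [0, 9), [11, 25).
B, merged: [5, 24), [26, 29).
A ∪ B = [0, 25), [26, 29).
That is 2 disjoint pieces.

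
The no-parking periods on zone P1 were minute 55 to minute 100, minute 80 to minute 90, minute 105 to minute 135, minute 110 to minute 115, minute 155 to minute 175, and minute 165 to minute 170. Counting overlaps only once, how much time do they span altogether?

95 minutes

Merged: minute 55 to minute 100, minute 105 to minute 135, minute 155 to minute 175.
Lengths: 45 minutes + 30 minutes + 20 minutes = 95 minutes.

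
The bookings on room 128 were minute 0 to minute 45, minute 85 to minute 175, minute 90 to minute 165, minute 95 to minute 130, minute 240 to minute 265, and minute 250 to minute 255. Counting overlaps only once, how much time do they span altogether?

160 minutes

Merged: minute 0 to minute 45, minute 85 to minute 175, minute 240 to minute 265.
Lengths: 45 minutes + 90 minutes + 25 minutes = 160 minutes.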